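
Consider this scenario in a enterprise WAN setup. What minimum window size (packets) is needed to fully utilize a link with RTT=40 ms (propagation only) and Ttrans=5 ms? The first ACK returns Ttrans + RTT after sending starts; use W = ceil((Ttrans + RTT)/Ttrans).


Given: Ttrans = 5 ms, RTT = 40 ms (= 2 * Tprop, Tprop = 20 ms)
Time until first ACK returns = Ttrans + RTT = 5 + 40 = 45 ms
Need W * Ttrans >= Ttrans + RTT  ->  W >= (Ttrans + RTT) / Ttrans
(Ttrans + RTT) / Ttrans = 45 / 5 = 9
W_min = ceil(9) = 9

9


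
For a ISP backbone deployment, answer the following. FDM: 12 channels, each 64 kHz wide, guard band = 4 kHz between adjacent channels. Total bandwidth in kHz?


Given: 12 channels, 64 kHz each, guard = 4 kHz
Channel bandwidth = 12 * 64 = 768 kHz
Guard bands = 11 gaps * 4 kHz = 44 kHz
Total = 768 + 44 = 812 kHz

812


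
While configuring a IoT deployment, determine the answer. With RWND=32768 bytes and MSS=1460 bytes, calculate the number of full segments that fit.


Given: RWND = 32768 bytes, MSS = 1460 bytes
Full segments = floor(RWND / MSS)
Full segments = floor(32768 / 1460)
Full segments = floor(22.4438) = 22

22


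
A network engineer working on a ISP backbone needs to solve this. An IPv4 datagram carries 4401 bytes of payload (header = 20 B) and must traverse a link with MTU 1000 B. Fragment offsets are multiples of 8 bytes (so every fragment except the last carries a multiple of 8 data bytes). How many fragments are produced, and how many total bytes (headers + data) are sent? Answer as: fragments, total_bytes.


Max data per non-final fragment = floor((MTU - header)/8)*8 = floor((1000 - 20)/8)*8 = floor(980/8)*8 = 976 B
Final fragment needs no 8-byte alignment: it can carry up to MTU - header = 980 B
Non-final fragments needed = ceil((payload - 980) / 976) = ceil(3421/976) = ceil(3.5051) = 4
Number of fragments = 4 + 1 = 5
Fragment sizes (data): 4 * 976 B + 497 B (last, 497 <= 980 OK)
Total bytes sent = payload + n_frags * header = 4401 + 5*20 = 4401 + 100 = 4501 B

5, 4501


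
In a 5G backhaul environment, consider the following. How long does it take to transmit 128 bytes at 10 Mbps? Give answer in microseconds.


Given: packet = 128 bytes, bandwidth = 10 Mbps
Packet in bits = 128 * 8 = 1024 bits
Bandwidth = 10 * 10^6 = 10000000 bps
Time = 1024 / 10000000 seconds
Time in us = 1024 * 10^6 / 10000000 = 102.4

102.4


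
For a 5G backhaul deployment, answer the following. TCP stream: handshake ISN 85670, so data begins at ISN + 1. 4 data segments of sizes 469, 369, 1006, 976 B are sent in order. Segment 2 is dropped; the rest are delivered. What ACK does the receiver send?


SYN uses sequence number 85670; first data byte = ISN + 1 = 85671.
Segment 1: SEQ = 85671, len = 469 B, covers [85671, 86139]
Segment 2: SEQ = 86140, len = 369 B, covers [86140, 86508] [LOST]
Segment 3: SEQ = 86509, len = 1006 B, covers [86509, 87514]
Segment 4: SEQ = 87515, len = 976 B, covers [87515, 88490]
In-order data received: bytes [85671, 86139] (segments 1..1).
Segment 2 missing -> gap begins at byte 86140; later segments buffered out of order.
Cumulative ACK = next expected in-order byte = 85671 + 469 = 86140

86140


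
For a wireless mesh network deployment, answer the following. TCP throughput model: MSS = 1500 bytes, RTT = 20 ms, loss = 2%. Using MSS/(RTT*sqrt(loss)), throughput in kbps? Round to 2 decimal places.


Given: MSS = 1500 bytes, RTT = 20 ms, loss = 2%
RTT in seconds = 20 / 1000 = 0.02
Loss rate = 2% = 0.02
sqrt(loss) = sqrt(0.02) = 0.141421356237
Throughput (bytes/s) = 1500 / (0.02 * 0.141421356237) = 530330.0859
Throughput (kbps) = 530330.0859 * 8 / 1000 = 4242.640687 -> 4242.64 kbps (2 dp)

4242.64


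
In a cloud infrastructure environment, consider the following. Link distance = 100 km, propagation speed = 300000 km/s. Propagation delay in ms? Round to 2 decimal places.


Given: distance = 100 km, speed = 300000 km/s
Delay = distance / speed = 100 / 300000 seconds
Delay in ms = 100 * 1000 / 300000
Delay = 0.3333 ms
Rounded to 2 dp = 0.33 ms

0.33


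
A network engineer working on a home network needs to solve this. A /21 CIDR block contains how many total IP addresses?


Given: CIDR prefix /21
Host bits = 32 - 21 = 11
Total addresses = 2^11 = 2048

2048


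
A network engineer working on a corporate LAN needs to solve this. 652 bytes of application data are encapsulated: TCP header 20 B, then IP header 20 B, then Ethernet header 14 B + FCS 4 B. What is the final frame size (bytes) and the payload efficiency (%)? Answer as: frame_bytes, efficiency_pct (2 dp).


TCP segment = 652 + 20 = 672 B
IP packet = 672 + 20 = 692 B
Ethernet frame = 692 + 14 + 4 = 710 B
Efficiency = app / frame = 652 / 710 = 0.918310 = 91.8310% -> 91.83% (2 dp)

710, 91.83


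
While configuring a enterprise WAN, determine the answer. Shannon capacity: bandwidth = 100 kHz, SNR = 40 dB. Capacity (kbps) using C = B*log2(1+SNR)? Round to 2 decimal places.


Given: B = 100 kHz, SNR = 40 dB
SNR linear = 10^(40/10) = 10000
1 + SNR = 10001
log2(10001) = 13.2878566418
C = 100 * 1000 * 13.2878566418 = 1328785.6642 bps
C = 1328.785664 kbps -> 1328.79 kbps (2 dp)

1328.79


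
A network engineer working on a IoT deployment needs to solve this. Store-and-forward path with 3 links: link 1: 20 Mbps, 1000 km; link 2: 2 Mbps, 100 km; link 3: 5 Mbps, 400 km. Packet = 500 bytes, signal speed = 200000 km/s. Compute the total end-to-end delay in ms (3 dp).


Packet = 500 bytes = 4000 bits. Store-and-forward: sum (t_trans + t_prop) per link.
Link 1: t_trans = 4000/(20*10^6) s = 0.2000 ms; t_prop = 1000/200000 s = 5.0000 ms; subtotal = 5.2000 ms
Link 2: t_trans = 4000/(2*10^6) s = 2.0000 ms; t_prop = 100/200000 s = 0.5000 ms; subtotal = 2.5000 ms
Link 3: t_trans = 4000/(5*10^6) s = 0.8000 ms; t_prop = 400/200000 s = 2.0000 ms; subtotal = 2.8000 ms
End-to-end = 5.2000 + 2.5000 + 2.8000 = 10.5000 ms -> 10.500 ms (3 dp)

10.500


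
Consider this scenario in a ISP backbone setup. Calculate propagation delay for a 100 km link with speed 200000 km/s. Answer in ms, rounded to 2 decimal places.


Given: distance = 100 km, speed = 200000 km/s
Delay = distance / speed = 100 / 200000 seconds
Delay in ms = 100 * 1000 / 200000
Delay = 0.5000 ms
Rounded to 2 dp = 0.50 ms

0.50


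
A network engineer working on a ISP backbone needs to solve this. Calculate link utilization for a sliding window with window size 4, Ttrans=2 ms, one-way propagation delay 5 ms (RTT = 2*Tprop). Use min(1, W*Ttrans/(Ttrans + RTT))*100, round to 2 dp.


Given: W = 4, Ttrans = 2 ms, RTT = 10 ms (= 2 * Tprop, Tprop = 5 ms)
Cycle time = Ttrans + RTT = 2 + 10 = 12 ms (first packet sent until its ACK returns)
W * Ttrans = 4 * 2 = 8 ms of sending per cycle
W * Ttrans / (Ttrans + RTT) = 8 / 12 = 0.666667
U = min(1, 0.666667) = 0.666667
U% = 66.67%

66.67


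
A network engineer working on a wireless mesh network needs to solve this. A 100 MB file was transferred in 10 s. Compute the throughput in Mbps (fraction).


Given: file = 100 MB, time = 10 s
File in Mb = 100 * 8 = 800 Mb
Throughput = 800 / 10 Mbps
Throughput = 80 Mbps

80


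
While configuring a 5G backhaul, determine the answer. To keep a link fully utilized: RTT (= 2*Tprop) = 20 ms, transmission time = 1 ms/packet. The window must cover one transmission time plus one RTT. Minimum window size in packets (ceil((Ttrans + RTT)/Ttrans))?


Given: Ttrans = 1 ms, RTT = 20 ms (= 2 * Tprop, Tprop = 10 ms)
Time until first ACK returns = Ttrans + RTT = 1 + 20 = 21 ms
Need W * Ttrans >= Ttrans + RTT  ->  W >= (Ttrans + RTT) / Ttrans
(Ttrans + RTT) / Ttrans = 21 / 1 = 21
W_min = ceil(21) = 21

21


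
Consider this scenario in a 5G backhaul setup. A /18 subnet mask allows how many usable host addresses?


Given: subnet mask /18
Host bits = 32 - 18 = 14
Total addresses = 2^14 = 16384
Usable hosts = 16384 - 2 (network + broadcast) = 16382

16382


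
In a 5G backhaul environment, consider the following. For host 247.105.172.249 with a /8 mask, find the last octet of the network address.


Given: IP = 247.105.172.249, prefix = /8
Subnet mask = 255.0.0.0
Last octet of IP: 249
Last octet of mask: 0
Network last octet = 249 AND 0 = 0

0


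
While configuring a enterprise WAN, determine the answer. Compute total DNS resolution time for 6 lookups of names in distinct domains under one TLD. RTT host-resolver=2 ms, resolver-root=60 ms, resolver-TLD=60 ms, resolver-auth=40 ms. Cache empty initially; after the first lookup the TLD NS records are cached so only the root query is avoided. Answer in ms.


Lookup 1 (cold cache): local + root + TLD + auth = 2 + 60 + 60 + 40 = 162 ms
Lookups 2..6 (TLD NS cached -> skip root; new domain -> still ask TLD and auth): local + TLD + auth = 2 + 60 + 40 = 102 ms each
Remaining 5 lookups: 5 * 102 = 510 ms
Total = 162 + 510 = 672 ms

672


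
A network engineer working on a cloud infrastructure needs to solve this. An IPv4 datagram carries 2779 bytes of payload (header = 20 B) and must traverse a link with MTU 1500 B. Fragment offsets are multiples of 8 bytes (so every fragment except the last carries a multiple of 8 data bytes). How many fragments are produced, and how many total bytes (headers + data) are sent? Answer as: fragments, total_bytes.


Max data per non-final fragment = floor((MTU - header)/8)*8 = floor((1500 - 20)/8)*8 = floor(1480/8)*8 = 1480 B
Final fragment needs no 8-byte alignment: it can carry up to MTU - header = 1480 B
Non-final fragments needed = ceil((payload - 1480) / 1480) = ceil(1299/1480) = ceil(0.8777) = 1
Number of fragments = 1 + 1 = 2
Fragment sizes (data): 1 * 1480 B + 1299 B (last, 1299 <= 1480 OK)
Total bytes sent = payload + n_frags * header = 2779 + 2*20 = 2779 + 40 = 2819 B

2, 2819


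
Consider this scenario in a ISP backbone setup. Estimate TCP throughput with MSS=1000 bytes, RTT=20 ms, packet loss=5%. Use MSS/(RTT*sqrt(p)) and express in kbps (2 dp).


Given: MSS = 1000 bytes, RTT = 20 ms, loss = 5%
RTT in seconds = 20 / 1000 = 0.02
Loss rate = 5% = 0.05
sqrt(loss) = sqrt(0.05) = 0.223606797750
Throughput (bytes/s) = 1000 / (0.02 * 0.223606797750) = 223606.7977
Throughput (kbps) = 223606.7977 * 8 / 1000 = 1788.854382 -> 1788.85 kbps (2 dp)

1788.85


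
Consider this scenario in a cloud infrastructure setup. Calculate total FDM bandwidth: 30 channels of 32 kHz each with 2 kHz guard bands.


Given: 30 channels, 32 kHz each, guard = 2 kHz
Channel bandwidth = 30 * 32 = 960 kHz
Guard bands = 29 gaps * 2 kHz = 58 kHz
Total = 960 + 58 = 1018 kHz

1018


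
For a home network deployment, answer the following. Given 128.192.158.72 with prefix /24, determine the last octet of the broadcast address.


Given: IP = 128.192.158.72, prefix = /24
Host bits = 32 - 24 = 8
Network last octet = 72 AND mask = 0
Host part size = 2^8 - 1 = 255
Broadcast last octet = 0 OR 255 = 255

255


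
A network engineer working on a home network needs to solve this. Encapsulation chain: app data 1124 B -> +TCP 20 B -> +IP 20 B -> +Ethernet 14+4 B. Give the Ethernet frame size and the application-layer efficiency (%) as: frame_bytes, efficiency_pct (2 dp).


TCP segment = 1124 + 20 = 1144 B
IP packet = 1144 + 20 = 1164 B
Ethernet frame = 1164 + 14 + 4 = 1182 B
Efficiency = app / frame = 1124 / 1182 = 0.950931 = 95.0931% -> 95.09% (2 dp)

1182, 95.09


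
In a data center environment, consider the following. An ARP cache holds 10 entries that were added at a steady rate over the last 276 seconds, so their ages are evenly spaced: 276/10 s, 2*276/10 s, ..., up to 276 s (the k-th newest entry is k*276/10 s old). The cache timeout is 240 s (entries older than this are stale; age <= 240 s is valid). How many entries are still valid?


Ages are k * 276/10 s for k = 1..10 (spacing = 27.6000 s).
Entry k is valid iff k * 276/10 <= 240 iff k <= 10 * 240 / 276 = 8.6957
n_valid = floor(8.6957) = 8
(n_stale = 10 - 8 = 2)

8


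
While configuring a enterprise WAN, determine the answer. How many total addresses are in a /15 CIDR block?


Given: CIDR prefix /15
Host bits = 32 - 15 = 17
Total addresses = 2^17 = 131072

131072


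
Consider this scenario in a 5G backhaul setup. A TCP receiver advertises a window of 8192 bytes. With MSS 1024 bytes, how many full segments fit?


Given: RWND = 8192 bytes, MSS = 1024 bytes
Full segments = floor(RWND / MSS)
Full segments = floor(8192 / 1024)
Full segments = floor(8.0) = 8

8


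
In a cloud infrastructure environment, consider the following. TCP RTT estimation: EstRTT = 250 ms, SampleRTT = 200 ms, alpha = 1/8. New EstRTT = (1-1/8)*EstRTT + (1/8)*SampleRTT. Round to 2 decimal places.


Given: EstRTT = 250 ms, SampleRTT = 200 ms, alpha = 1/8
New EstRTT = (1 - alpha) * EstRTT + alpha * SampleRTT
(7/8) * 250 = 218.75
(1/8) * 200 = 25
New EstRTT = 218.75 + 25 = 243.75 ms -> 243.75 ms (2 dp)

243.75


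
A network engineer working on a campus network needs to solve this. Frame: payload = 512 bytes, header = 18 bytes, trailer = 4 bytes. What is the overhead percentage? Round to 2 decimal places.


Given: payload = 512 B, header = 18 B, trailer = 4 B
Overhead bytes = header + trailer = 18 + 4 = 22
Total frame = payload + overhead = 512 + 22 = 534
Overhead % = 22 / 534 * 100 = 4.1199% -> 4.12% (2 dp)

4.12


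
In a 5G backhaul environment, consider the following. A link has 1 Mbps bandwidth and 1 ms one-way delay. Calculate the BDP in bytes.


Given: bandwidth = 1 Mbps, delay = 1 ms
BDP in bits = 1 * 10^6 * 1 / 1000
BDP in bits = 1000
BDP in bytes = 1000 / 8 = 125

125


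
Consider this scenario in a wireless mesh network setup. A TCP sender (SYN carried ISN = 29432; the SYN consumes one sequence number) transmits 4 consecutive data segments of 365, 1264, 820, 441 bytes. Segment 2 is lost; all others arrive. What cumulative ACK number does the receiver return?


SYN uses sequence number 29432; first data byte = ISN + 1 = 29433.
Segment 1: SEQ = 29433, len = 365 B, covers [29433, 29797]
Segment 2: SEQ = 29798, len = 1264 B, covers [29798, 31061] [LOST]
Segment 3: SEQ = 31062, len = 820 B, covers [31062, 31881]
Segment 4: SEQ = 31882, len = 441 B, covers [31882, 32322]
In-order data received: bytes [29433, 29797] (segments 1..1).
Segment 2 missing -> gap begins at byte 29798; later segments buffered out of order.
Cumulative ACK = next expected in-order byte = 29433 + 365 = 29798

29798


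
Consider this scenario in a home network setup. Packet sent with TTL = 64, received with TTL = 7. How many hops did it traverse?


Given: initial TTL = 64, received TTL = 7
Hops = initial TTL - received TTL
Hops = 64 - 7 = 57

57


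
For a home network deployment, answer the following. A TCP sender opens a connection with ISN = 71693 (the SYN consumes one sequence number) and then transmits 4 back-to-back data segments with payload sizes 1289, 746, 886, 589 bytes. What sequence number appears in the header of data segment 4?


The SYN occupies sequence number ISN = 71693, so the first data byte is ISN + 1 = 71694.
SEQ of data segment i = (ISN + 1) + sum of payload sizes of segments 1..i-1.
Segment 1: SEQ = 71694, payload = 1289 bytes
Segment 2: SEQ = 72983, payload = 746 bytes
Segment 3: SEQ = 73729, payload = 886 bytes
Segment 4: SEQ = 74615, payload = 589 bytes
SEQ of segment 4 = 71694 + 1289 + 746 + 886 = 74615

74615


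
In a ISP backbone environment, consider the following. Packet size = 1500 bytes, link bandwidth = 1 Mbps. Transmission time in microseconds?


Given: packet = 1500 bytes, bandwidth = 1 Mbps
Packet in bits = 1500 * 8 = 12000 bits
Bandwidth = 1 * 10^6 = 1000000 bps
Time = 12000 / 1000000 seconds
Time in us = 12000 * 10^6 / 1000000 = 12000

12000


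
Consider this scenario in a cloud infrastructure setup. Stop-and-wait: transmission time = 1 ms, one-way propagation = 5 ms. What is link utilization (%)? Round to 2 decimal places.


Given: Ttrans = 1 ms, Tprop = 5 ms
RTT = 2 * Tprop = 2 * 5 = 10 ms
U = Ttrans / (Ttrans + RTT)
U = 1 / (1 + 10)
U = 1 / 11 = 0.090909
U% = 9.09%

9.09


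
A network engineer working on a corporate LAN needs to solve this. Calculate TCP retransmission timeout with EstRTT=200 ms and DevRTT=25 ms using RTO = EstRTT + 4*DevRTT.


Given: EstRTT = 200 ms, DevRTT = 25 ms
Timeout = EstRTT + 4 * DevRTT
4 * DevRTT = 4 * 25 = 100
Timeout = 200 + 100 = 300 ms

300


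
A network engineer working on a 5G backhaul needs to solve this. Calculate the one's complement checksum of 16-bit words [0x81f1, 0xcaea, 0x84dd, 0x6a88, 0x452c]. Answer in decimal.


Given words: [0x81f1, 0xcaea, 0x84dd, 0x6a88, 0x452c]
Step 1: Sum all words
Raw sum = 33265 + 51946 + 34013 + 27272 + 17708 = 164204
Step 2: Fold carry: (33132 + 2) = 33134
One's complement = ~33134 & 0xFFFF = 32401

32401


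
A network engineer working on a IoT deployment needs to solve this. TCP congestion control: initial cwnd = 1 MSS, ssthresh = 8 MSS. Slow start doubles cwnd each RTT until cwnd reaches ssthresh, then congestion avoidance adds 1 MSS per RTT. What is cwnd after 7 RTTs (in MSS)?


RTT 0: cwnd = 1 MSS (initial)
RTT 1: cwnd = 2 MSS (slow start, doubled)
RTT 2: cwnd = 4 MSS (slow start, doubled)
RTT 3: cwnd = 8 MSS (slow start, doubled)
RTT 4: cwnd = 9 MSS (congestion avoidance, +1)
RTT 5: cwnd = 10 MSS (congestion avoidance, +1)
RTT 6: cwnd = 11 MSS (congestion avoidance, +1)
RTT 7: cwnd = 12 MSS (congestion avoidance, +1)

12


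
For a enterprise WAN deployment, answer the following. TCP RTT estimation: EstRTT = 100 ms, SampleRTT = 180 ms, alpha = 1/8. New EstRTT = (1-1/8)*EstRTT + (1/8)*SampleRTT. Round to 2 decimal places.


Given: EstRTT = 100 ms, SampleRTT = 180 ms, alpha = 1/8
New EstRTT = (1 - alpha) * EstRTT + alpha * SampleRTT
(7/8) * 100 = 87.5
(1/8) * 180 = 22.5
New EstRTT = 87.5 + 22.5 = 110 ms -> 110.00 ms (2 dp)

110.00


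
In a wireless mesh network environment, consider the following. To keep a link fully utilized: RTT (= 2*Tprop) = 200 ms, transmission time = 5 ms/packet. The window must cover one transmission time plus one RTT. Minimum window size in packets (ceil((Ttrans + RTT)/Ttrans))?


Given: Ttrans = 5 ms, RTT = 200 ms (= 2 * Tprop, Tprop = 100 ms)
Time until first ACK returns = Ttrans + RTT = 5 + 200 = 205 ms
Need W * Ttrans >= Ttrans + RTT  ->  W >= (Ttrans + RTT) / Ttrans
(Ttrans + RTT) / Ttrans = 205 / 5 = 41
W_min = ceil(41) = 41

41


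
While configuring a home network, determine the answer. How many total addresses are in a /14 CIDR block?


Given: CIDR prefix /14
Host bits = 32 - 14 = 18
Total addresses = 2^18 = 262144

262144


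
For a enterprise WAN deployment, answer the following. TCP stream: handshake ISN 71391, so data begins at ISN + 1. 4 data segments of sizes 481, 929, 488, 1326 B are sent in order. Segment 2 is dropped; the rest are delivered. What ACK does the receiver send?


SYN uses sequence number 71391; first data byte = ISN + 1 = 71392.
Segment 1: SEQ = 71392, len = 481 B, covers [71392, 71872]
Segment 2: SEQ = 71873, len = 929 B, covers [71873, 72801] [LOST]
Segment 3: SEQ = 72802, len = 488 B, covers [72802, 73289]
Segment 4: SEQ = 73290, len = 1326 B, covers [73290, 74615]
In-order data received: bytes [71392, 71872] (segments 1..1).
Segment 2 missing -> gap begins at byte 71873; later segments buffered out of order.
Cumulative ACK = next expected in-order byte = 71392 + 481 = 71873

71873


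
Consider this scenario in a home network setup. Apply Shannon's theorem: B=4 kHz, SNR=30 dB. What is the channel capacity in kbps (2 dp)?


Given: B = 4 kHz, SNR = 30 dB
SNR linear = 10^(30/10) = 1000
1 + SNR = 1001
log2(1001) = 9.9672262588
C = 4 * 1000 * 9.9672262588 = 39868.9050 bps
C = 39.868905 kbps -> 39.87 kbps (2 dp)

39.87


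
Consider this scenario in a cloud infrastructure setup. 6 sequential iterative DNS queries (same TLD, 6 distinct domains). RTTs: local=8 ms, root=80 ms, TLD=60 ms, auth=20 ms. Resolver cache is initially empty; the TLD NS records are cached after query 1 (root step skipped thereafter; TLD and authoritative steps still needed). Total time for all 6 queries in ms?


Lookup 1 (cold cache): local + root + TLD + auth = 8 + 80 + 60 + 20 = 168 ms
Lookups 2..6 (TLD NS cached -> skip root; new domain -> still ask TLD and auth): local + TLD + auth = 8 + 60 + 20 = 88 ms each
Remaining 5 lookups: 5 * 88 = 440 ms
Total = 168 + 440 = 608 ms

608


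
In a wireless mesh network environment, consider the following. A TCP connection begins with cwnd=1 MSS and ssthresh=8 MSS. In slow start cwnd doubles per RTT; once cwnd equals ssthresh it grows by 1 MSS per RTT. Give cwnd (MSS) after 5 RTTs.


RTT 0: cwnd = 1 MSS (initial)
RTT 1: cwnd = 2 MSS (slow start, doubled)
RTT 2: cwnd = 4 MSS (slow start, doubled)
RTT 3: cwnd = 8 MSS (slow start, doubled)
RTT 4: cwnd = 9 MSS (congestion avoidance, +1)
RTT 5: cwnd = 10 MSS (congestion avoidance, +1)

10


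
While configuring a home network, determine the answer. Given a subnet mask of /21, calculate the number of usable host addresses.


Given: subnet mask /21
Host bits = 32 - 21 = 11
Total addresses = 2^11 = 2048
Usable hosts = 2048 - 2 (network + broadcast) = 2046

2046


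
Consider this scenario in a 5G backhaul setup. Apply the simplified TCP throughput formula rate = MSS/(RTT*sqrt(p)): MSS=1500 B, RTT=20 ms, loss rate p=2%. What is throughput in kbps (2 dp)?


Given: MSS = 1500 bytes, RTT = 20 ms, loss = 2%
RTT in seconds = 20 / 1000 = 0.02
Loss rate = 2% = 0.02
sqrt(loss) = sqrt(0.02) = 0.141421356237
Throughput (bytes/s) = 1500 / (0.02 * 0.141421356237) = 530330.0859
Throughput (kbps) = 530330.0859 * 8 / 1000 = 4242.640687 -> 4242.64 kbps (2 dp)

4242.64


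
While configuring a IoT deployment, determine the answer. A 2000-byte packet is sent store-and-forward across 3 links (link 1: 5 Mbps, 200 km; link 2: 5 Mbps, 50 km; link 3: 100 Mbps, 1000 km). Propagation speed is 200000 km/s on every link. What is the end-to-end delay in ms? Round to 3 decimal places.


Packet = 2000 bytes = 16000 bits. Store-and-forward: sum (t_trans + t_prop) per link.
Link 1: t_trans = 16000/(5*10^6) s = 3.2000 ms; t_prop = 200/200000 s = 1.0000 ms; subtotal = 4.2000 ms
Link 2: t_trans = 16000/(5*10^6) s = 3.2000 ms; t_prop = 50/200000 s = 0.2500 ms; subtotal = 3.4500 ms
Link 3: t_trans = 16000/(100*10^6) s = 0.1600 ms; t_prop = 1000/200000 s = 5.0000 ms; subtotal = 5.1600 ms
End-to-end = 4.2000 + 3.4500 + 5.1600 = 12.8100 ms -> 12.810 ms (3 dp)

12.810


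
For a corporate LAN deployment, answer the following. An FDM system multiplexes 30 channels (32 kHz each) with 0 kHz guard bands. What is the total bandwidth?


Given: 30 channels, 32 kHz each, guard = 0 kHz
Channel bandwidth = 30 * 32 = 960 kHz
Guard bands = 29 gaps * 0 kHz = 0 kHz
Total = 960 + 0 = 960 kHz

960


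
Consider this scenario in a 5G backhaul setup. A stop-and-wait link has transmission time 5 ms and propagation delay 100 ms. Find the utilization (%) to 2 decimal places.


Given: Ttrans = 5 ms, Tprop = 100 ms
RTT = 2 * Tprop = 2 * 100 = 200 ms
U = Ttrans / (Ttrans + RTT)
U = 5 / (5 + 200)
U = 5 / 205 = 0.02439
U% = 2.44%

2.44


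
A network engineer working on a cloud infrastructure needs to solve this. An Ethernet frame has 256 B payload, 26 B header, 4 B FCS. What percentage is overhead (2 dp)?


Given: payload = 256 B, header = 26 B, trailer = 4 B
Overhead bytes = header + trailer = 26 + 4 = 30
Total frame = payload + overhead = 256 + 30 = 286
Overhead % = 30 / 286 * 100 = 10.4895% -> 10.49% (2 dp)

10.49


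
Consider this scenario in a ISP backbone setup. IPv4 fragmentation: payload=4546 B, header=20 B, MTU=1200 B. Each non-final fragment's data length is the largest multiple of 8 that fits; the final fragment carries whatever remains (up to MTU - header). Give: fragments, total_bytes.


Max data per non-final fragment = floor((MTU - header)/8)*8 = floor((1200 - 20)/8)*8 = floor(1180/8)*8 = 1176 B
Final fragment needs no 8-byte alignment: it can carry up to MTU - header = 1180 B
Non-final fragments needed = ceil((payload - 1180) / 1176) = ceil(3366/1176) = ceil(2.8622) = 3
Number of fragments = 3 + 1 = 4
Fragment sizes (data): 3 * 1176 B + 1018 B (last, 1018 <= 1180 OK)
Total bytes sent = payload + n_frags * header = 4546 + 4*20 = 4546 + 80 = 4626 B

4, 4626


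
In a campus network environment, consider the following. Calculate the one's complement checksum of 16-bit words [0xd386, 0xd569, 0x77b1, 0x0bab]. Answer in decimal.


Given words: [0xd386, 0xd569, 0x77b1, 0x0bab]
Step 1: Sum all words
Raw sum = 54150 + 54633 + 30641 + 2987 = 142411
Step 2: Fold carry: (11339 + 2) = 11341
One's complement = ~11341 & 0xFFFF = 54194

54194


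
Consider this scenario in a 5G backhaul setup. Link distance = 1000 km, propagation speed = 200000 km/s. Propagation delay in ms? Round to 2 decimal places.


Given: distance = 1000 km, speed = 200000 km/s
Delay = distance / speed = 1000 / 200000 seconds
Delay in ms = 1000 * 1000 / 200000
Delay = 5.0000 ms
Rounded to 2 dp = 5.00 ms

5.00


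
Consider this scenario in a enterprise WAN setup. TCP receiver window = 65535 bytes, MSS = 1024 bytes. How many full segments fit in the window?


Given: RWND = 65535 bytes, MSS = 1024 bytes
Full segments = floor(RWND / MSS)
Full segments = floor(65535 / 1024)
Full segments = floor(63.999) = 63

63


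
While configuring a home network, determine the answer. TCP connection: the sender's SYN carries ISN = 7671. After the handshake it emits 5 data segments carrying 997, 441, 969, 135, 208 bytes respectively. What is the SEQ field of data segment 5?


The SYN occupies sequence number ISN = 7671, so the first data byte is ISN + 1 = 7672.
SEQ of data segment i = (ISN + 1) + sum of payload sizes of segments 1..i-1.
Segment 1: SEQ = 7672, payload = 997 bytes
Segment 2: SEQ = 8669, payload = 441 bytes
Segment 3: SEQ = 9110, payload = 969 bytes
Segment 4: SEQ = 10079, payload = 135 bytes
Segment 5: SEQ = 10214, payload = 208 bytes
SEQ of segment 5 = 7672 + 997 + 441 + 969 + 135 = 10214

10214


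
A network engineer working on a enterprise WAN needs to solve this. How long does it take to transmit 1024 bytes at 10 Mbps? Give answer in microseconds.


Given: packet = 1024 bytes, bandwidth = 10 Mbps
Packet in bits = 1024 * 8 = 8192 bits
Bandwidth = 10 * 10^6 = 10000000 bps
Time = 8192 / 10000000 seconds
Time in us = 8192 * 10^6 / 10000000 = 819.2

819.2


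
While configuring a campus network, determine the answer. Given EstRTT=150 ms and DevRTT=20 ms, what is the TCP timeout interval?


Given: EstRTT = 150 ms, DevRTT = 20 ms
Timeout = EstRTT + 4 * DevRTT
4 * DevRTT = 4 * 20 = 80
Timeout = 150 + 80 = 230 ms

230


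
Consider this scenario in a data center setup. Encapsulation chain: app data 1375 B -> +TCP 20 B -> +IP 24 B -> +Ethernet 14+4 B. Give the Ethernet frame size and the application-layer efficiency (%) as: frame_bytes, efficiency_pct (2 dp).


TCP segment = 1375 + 20 = 1395 B
IP packet = 1395 + 24 = 1419 B
Ethernet frame = 1419 + 14 + 4 = 1437 B
Efficiency = app / frame = 1375 / 1437 = 0.956855 = 95.6855% -> 95.69% (2 dp)

1437, 95.69


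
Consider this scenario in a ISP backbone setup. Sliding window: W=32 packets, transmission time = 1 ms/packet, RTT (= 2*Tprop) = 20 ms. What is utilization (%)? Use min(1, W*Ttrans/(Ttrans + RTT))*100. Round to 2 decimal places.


Given: W = 32, Ttrans = 1 ms, RTT = 20 ms (= 2 * Tprop, Tprop = 10 ms)
Cycle time = Ttrans + RTT = 1 + 20 = 21 ms (first packet sent until its ACK returns)
W * Ttrans = 32 * 1 = 32 ms of sending per cycle
W * Ttrans / (Ttrans + RTT) = 32 / 21 = 1.523810
U = min(1, 1.523810) = 1.000000
U% = 100.00%

100.00


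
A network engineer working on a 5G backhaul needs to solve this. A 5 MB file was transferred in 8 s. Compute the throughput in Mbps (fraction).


Given: file = 5 MB, time = 8 s
File in Mb = 5 * 8 = 40 Mb
Throughput = 40 / 8 Mbps
Throughput = 5 Mbps

5


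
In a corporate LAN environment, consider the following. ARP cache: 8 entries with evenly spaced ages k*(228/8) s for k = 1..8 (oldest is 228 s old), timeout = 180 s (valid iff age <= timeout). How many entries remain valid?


Ages are k * 228/8 s for k = 1..8 (spacing = 28.5000 s).
Entry k is valid iff k * 228/8 <= 180 iff k <= 8 * 180 / 228 = 6.3158
n_valid = floor(6.3158) = 6
(n_stale = 8 - 6 = 2)

6


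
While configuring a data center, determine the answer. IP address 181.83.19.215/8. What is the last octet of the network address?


Given: IP = 181.83.19.215, prefix = /8
Subnet mask = 255.0.0.0
Last octet of IP: 215
Last octet of mask: 0
Network last octet = 215 AND 0 = 0

0


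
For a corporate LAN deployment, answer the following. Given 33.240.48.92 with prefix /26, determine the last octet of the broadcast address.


Given: IP = 33.240.48.92, prefix = /26
Host bits = 32 - 26 = 6
Network last octet = 92 AND mask = 64
Host part size = 2^6 - 1 = 63
Broadcast last octet = 64 OR 63 = 127

127


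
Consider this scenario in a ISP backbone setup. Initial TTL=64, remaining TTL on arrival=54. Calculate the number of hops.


Given: initial TTL = 64, received TTL = 54
Hops = initial TTL - received TTL
Hops = 64 - 54 = 10

10


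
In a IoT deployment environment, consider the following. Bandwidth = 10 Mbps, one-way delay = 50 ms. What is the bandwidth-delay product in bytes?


Given: bandwidth = 10 Mbps, delay = 50 ms
BDP in bits = 10 * 10^6 * 50 / 1000
BDP in bits = 500000
BDP in bytes = 500000 / 8 = 62500

62500


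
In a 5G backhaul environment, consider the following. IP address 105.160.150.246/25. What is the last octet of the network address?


Given: IP = 105.160.150.246, prefix = /25
Subnet mask = 255.255.255.128
Last octet of IP: 246
Last octet of mask: 128
Network last octet = 246 AND 128 = 128

128


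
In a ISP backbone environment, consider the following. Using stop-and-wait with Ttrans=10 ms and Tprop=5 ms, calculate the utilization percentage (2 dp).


Given: Ttrans = 10 ms, Tprop = 5 ms
RTT = 2 * Tprop = 2 * 5 = 10 ms
U = Ttrans / (Ttrans + RTT)
U = 10 / (10 + 10)
U = 10 / 20 = 0.5
U% = 50.00%

50.00


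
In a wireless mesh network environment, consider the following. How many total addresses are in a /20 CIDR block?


Given: CIDR prefix /20
Host bits = 32 - 20 = 12
Total addresses = 2^12 = 4096

4096


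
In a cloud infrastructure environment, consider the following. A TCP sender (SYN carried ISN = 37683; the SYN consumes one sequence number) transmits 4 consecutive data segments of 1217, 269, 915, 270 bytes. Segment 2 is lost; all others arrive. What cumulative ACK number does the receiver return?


SYN uses sequence number 37683; first data byte = ISN + 1 = 37684.
Segment 1: SEQ = 37684, len = 1217 B, covers [37684, 38900]
Segment 2: SEQ = 38901, len = 269 B, covers [38901, 39169] [LOST]
Segment 3: SEQ = 39170, len = 915 B, covers [39170, 40084]
Segment 4: SEQ = 40085, len = 270 B, covers [40085, 40354]
In-order data received: bytes [37684, 38900] (segments 1..1).
Segment 2 missing -> gap begins at byte 38901; later segments buffered out of order.
Cumulative ACK = next expected in-order byte = 37684 + 1217 = 38901

38901


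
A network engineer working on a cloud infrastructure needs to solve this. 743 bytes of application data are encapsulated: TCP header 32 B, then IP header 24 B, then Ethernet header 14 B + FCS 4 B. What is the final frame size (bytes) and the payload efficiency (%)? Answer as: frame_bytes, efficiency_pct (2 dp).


TCP segment = 743 + 32 = 775 B
IP packet = 775 + 24 = 799 B
Ethernet frame = 799 + 14 + 4 = 817 B
Efficiency = app / frame = 743 / 817 = 0.909425 = 90.9425% -> 90.94% (2 dp)

817, 90.94


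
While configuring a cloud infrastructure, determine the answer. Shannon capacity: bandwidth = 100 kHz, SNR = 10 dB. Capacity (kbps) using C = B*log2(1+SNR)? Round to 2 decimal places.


Given: B = 100 kHz, SNR = 10 dB
SNR linear = 10^(10/10) = 10
1 + SNR = 11
log2(11) = 3.4594316186
C = 100 * 1000 * 3.4594316186 = 345943.1619 bps
C = 345.943162 kbps -> 345.94 kbps (2 dp)

345.94


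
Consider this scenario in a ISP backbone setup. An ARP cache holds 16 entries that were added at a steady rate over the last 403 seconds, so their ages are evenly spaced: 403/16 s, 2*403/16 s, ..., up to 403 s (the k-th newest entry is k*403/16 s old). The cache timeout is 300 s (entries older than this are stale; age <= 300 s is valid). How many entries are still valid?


Ages are k * 403/16 s for k = 1..16 (spacing = 25.1875 s).
Entry k is valid iff k * 403/16 <= 300 iff k <= 16 * 300 / 403 = 11.9107
n_valid = floor(11.9107) = 11
(n_stale = 16 - 11 = 5)

11


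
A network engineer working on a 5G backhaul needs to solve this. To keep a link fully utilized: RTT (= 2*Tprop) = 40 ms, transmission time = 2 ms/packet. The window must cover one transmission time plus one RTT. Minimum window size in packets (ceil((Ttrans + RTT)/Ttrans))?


Given: Ttrans = 2 ms, RTT = 40 ms (= 2 * Tprop, Tprop = 20 ms)
Time until first ACK returns = Ttrans + RTT = 2 + 40 = 42 ms
Need W * Ttrans >= Ttrans + RTT  ->  W >= (Ttrans + RTT) / Ttrans
(Ttrans + RTT) / Ttrans = 42 / 2 = 21
W_min = ceil(21) = 21

21


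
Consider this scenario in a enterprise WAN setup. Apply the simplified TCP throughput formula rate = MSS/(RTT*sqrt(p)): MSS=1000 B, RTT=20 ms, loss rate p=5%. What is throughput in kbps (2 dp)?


Given: MSS = 1000 bytes, RTT = 20 ms, loss = 5%
RTT in seconds = 20 / 1000 = 0.02
Loss rate = 5% = 0.05
sqrt(loss) = sqrt(0.05) = 0.223606797750
Throughput (bytes/s) = 1000 / (0.02 * 0.223606797750) = 223606.7977
Throughput (kbps) = 223606.7977 * 8 / 1000 = 1788.854382 -> 1788.85 kbps (2 dp)

1788.85


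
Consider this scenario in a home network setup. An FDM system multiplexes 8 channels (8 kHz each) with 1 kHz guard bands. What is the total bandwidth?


Given: 8 channels, 8 kHz each, guard = 1 kHz
Channel bandwidth = 8 * 8 = 64 kHz
Guard bands = 7 gaps * 1 kHz = 7 kHz
Total = 64 + 7 = 71 kHz

71


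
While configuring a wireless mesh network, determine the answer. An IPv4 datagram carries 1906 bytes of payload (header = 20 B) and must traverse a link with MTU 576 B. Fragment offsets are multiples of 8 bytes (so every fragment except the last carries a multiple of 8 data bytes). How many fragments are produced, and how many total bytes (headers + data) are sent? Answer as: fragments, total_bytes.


Max data per non-final fragment = floor((MTU - header)/8)*8 = floor((576 - 20)/8)*8 = floor(556/8)*8 = 552 B
Final fragment needs no 8-byte alignment: it can carry up to MTU - header = 556 B
Non-final fragments needed = ceil((payload - 556) / 552) = ceil(1350/552) = ceil(2.4457) = 3
Number of fragments = 3 + 1 = 4
Fragment sizes (data): 3 * 552 B + 250 B (last, 250 <= 556 OK)
Total bytes sent = payload + n_frags * header = 1906 + 4*20 = 1906 + 80 = 1986 B

4, 1986


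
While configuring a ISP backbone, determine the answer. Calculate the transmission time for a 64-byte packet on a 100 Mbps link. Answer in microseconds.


Given: packet = 64 bytes, bandwidth = 100 Mbps
Packet in bits = 64 * 8 = 512 bits
Bandwidth = 100 * 10^6 = 100000000 bps
Time = 512 / 100000000 seconds
Time in us = 512 * 10^6 / 100000000 = 5.12

5.12


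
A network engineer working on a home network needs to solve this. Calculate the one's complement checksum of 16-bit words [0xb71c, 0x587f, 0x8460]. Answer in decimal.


Given words: [0xb71c, 0x587f, 0x8460]
Step 1: Sum all words
Raw sum = 46876 + 22655 + 33888 = 103419
Step 2: Fold carry: (37883 + 1) = 37884
One's complement = ~37884 & 0xFFFF = 27651

27651


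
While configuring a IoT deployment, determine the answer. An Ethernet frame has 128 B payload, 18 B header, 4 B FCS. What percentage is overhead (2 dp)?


Given: payload = 128 B, header = 18 B, trailer = 4 B
Overhead bytes = header + trailer = 18 + 4 = 22
Total frame = payload + overhead = 128 + 22 = 150
Overhead % = 22 / 150 * 100 = 14.6667% -> 14.67% (2 dp)

14.67


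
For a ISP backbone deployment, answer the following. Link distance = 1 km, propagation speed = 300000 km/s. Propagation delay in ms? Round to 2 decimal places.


Given: distance = 1 km, speed = 300000 km/s
Delay = distance / speed = 1 / 300000 seconds
Delay in ms = 1 * 1000 / 300000
Delay = 0.0033 ms
Rounded to 2 dp = 0.00 ms

0.00


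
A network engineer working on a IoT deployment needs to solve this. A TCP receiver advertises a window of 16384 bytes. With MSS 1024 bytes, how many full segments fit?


Given: RWND = 16384 bytes, MSS = 1024 bytes
Full segments = floor(RWND / MSS)
Full segments = floor(16384 / 1024)
Full segments = floor(16.0) = 16

16


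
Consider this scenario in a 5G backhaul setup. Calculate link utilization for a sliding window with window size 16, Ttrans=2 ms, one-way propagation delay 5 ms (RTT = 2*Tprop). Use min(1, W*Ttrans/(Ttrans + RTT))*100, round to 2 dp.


Given: W = 16, Ttrans = 2 ms, RTT = 10 ms (= 2 * Tprop, Tprop = 5 ms)
Cycle time = Ttrans + RTT = 2 + 10 = 12 ms (first packet sent until its ACK returns)
W * Ttrans = 16 * 2 = 32 ms of sending per cycle
W * Ttrans / (Ttrans + RTT) = 32 / 12 = 2.666667
U = min(1, 2.666667) = 1.000000
U% = 100.00%

100.00


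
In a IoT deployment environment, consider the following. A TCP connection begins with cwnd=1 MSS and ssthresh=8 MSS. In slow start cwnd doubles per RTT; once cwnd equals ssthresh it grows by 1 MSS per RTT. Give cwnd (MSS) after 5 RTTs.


RTT 0: cwnd = 1 MSS (initial)
RTT 1: cwnd = 2 MSS (slow start, doubled)
RTT 2: cwnd = 4 MSS (slow start, doubled)
RTT 3: cwnd = 8 MSS (slow start, doubled)
RTT 4: cwnd = 9 MSS (congestion avoidance, +1)
RTT 5: cwnd = 10 MSS (congestion avoidance, +1)

10


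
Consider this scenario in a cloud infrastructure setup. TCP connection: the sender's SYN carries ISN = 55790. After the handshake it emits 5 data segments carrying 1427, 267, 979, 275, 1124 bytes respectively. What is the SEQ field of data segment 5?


The SYN occupies sequence number ISN = 55790, so the first data byte is ISN + 1 = 55791.
SEQ of data segment i = (ISN + 1) + sum of payload sizes of segments 1..i-1.
Segment 1: SEQ = 55791, payload = 1427 bytes
Segment 2: SEQ = 57218, payload = 267 bytes
Segment 3: SEQ = 57485, payload = 979 bytes
Segment 4: SEQ = 58464, payload = 275 bytes
Segment 5: SEQ = 58739, payload = 1124 bytes
SEQ of segment 5 = 55791 + 1427 + 267 + 979 + 275 = 58739

58739


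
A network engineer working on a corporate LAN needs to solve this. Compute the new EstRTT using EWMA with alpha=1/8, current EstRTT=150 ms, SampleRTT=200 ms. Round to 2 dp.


Given: EstRTT = 150 ms, SampleRTT = 200 ms, alpha = 1/8
New EstRTT = (1 - alpha) * EstRTT + alpha * SampleRTT
(7/8) * 150 = 131.25
(1/8) * 200 = 25
New EstRTT = 131.25 + 25 = 156.25 ms -> 156.25 ms (2 dp)

156.25


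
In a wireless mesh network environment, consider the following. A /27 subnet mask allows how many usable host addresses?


Given: subnet mask /27
Host bits = 32 - 27 = 5
Total addresses = 2^5 = 32
Usable hosts = 32 - 2 (network + broadcast) = 30

30


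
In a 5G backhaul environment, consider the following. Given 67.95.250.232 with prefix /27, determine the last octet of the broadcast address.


Given: IP = 67.95.250.232, prefix = /27
Host bits = 32 - 27 = 5
Network last octet = 232 AND mask = 224
Host part size = 2^5 - 1 = 31
Broadcast last octet = 224 OR 31 = 255

255


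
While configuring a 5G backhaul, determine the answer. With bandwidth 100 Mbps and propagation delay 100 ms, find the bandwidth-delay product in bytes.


Given: bandwidth = 100 Mbps, delay = 100 ms
BDP in bits = 100 * 10^6 * 100 / 1000
BDP in bits = 10000000
BDP in bytes = 10000000 / 8 = 1250000

1250000


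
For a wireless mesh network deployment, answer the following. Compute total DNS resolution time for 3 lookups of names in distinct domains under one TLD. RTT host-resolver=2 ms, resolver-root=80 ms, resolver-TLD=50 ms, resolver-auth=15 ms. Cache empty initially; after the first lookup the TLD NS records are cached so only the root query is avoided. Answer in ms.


Lookup 1 (cold cache): local + root + TLD + auth = 2 + 80 + 50 + 15 = 147 ms
Lookups 2..3 (TLD NS cached -> skip root; new domain -> still ask TLD and auth): local + TLD + auth = 2 + 50 + 15 = 67 ms each
Remaining 2 lookups: 2 * 67 = 134 ms
Total = 147 + 134 = 281 ms

281
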